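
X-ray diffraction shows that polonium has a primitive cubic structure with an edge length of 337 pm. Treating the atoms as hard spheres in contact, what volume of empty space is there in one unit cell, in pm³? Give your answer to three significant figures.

1.82 × 10^7 pm³

In a simple cubic lattice atoms touch along the cell edge, so a = 2r, so r = 0.5000a = 168.5 pm.
V_cell = a³ = 3.827 × 10^7 pm³; V_atoms = 1 × (4/3)πr³ = 2.004 × 10^7 pm³.
Empty space = 3.827 × 10^7 − 2.004 × 10^7 = 1.82 × 10^7 pm³.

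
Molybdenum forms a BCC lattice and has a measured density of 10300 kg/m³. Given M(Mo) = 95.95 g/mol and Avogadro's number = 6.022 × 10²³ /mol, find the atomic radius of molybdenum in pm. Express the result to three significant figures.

136 pm

For a BCC cell (Z = 2), a³ = Z·M/(N_A·ρ) = 2 × 95.95 / (6.022 × 10²³ × 10.30) = 3.094 × 10^-23 cm³, so a = 3.139 × 10^-8 cm = 313.9 pm.
Atoms touch along the body diagonal, so √3·a = 4r, so r = 0.4330 × a = 136 pm.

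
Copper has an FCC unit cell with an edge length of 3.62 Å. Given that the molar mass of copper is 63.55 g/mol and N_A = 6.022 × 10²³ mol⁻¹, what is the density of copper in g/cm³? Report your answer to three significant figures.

8.90 g/cm³

An FCC unit cell contains Z = 4 atoms.
Cell volume: a³ = (3.62 Å)³ = (3.620 × 10^-8 cm)³ = 4.744 × 10^-23 cm³.
ρ = Z·M/(N_A·a³) = 4 × 63.55 / (6.022 × 10²³ × 4.744 × 10^-23) = 8.898 g/cm³.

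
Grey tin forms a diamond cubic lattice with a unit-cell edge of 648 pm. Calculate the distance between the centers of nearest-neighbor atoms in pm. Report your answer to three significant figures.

281 pm

In a diamond cubic structure, nearest neighbors lie along the body diagonal with √3·a = 8r; the nearest-neighbor distance equals 2r = 0.4330·a.
d = 0.4330 × 648 = 281 pm.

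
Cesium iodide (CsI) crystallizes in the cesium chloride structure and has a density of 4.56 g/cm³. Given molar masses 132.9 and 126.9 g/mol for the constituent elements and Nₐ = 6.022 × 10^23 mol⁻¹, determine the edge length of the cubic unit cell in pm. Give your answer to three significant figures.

M(CsI) = 259.8 g/mol; Z = 1 formula unit per cell.
a³ = Z·M/(N_A·ρ) = 1 × 259.8 / (6.022 × 10²³ × 4.56) = 9.461 × 10^-23 cm³, so a = 4.557 × 10^-8 cm = 456 pm.

456 pm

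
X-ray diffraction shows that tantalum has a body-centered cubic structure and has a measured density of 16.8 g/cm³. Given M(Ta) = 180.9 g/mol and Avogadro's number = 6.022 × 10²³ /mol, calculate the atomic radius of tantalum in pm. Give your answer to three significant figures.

For a BCC cell (Z = 2), a³ = Z·M/(N_A·ρ) = 2 × 180.9 / (6.022 × 10²³ × 16.80) = 3.576 × 10^-23 cm³, so a = 3.295 × 10^-8 cm = 329.5 pm.
Atoms touch along the body diagonal, so √3·a = 4r, so r = 0.4330 × a = 143 pm.

143 pm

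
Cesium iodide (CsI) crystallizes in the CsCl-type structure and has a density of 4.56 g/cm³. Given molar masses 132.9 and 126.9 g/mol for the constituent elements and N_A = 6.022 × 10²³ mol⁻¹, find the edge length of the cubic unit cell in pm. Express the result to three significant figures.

456 pm

M(CsI) = 259.8 g/mol; Z = 1 formula unit per cell.
a³ = Z·M/(N_A·ρ) = 1 × 259.8 / (6.022 × 10²³ × 4.56) = 9.461 × 10^-23 cm³, so a = 4.557 × 10^-8 cm = 456 pm.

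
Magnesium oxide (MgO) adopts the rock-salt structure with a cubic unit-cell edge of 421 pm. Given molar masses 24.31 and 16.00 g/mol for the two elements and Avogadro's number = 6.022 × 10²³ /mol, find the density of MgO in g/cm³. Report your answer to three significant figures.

3.59 g/cm³

The rock-salt structure contains Z = 4 formula units per cell; M(MgO) = 24.31 + 16.00 = 40.31 g/mol.
a³ = (4.210 × 10^-8 cm)³ = 7.462 × 10^-23 cm³.
ρ = 4 × 40.31 / (6.022 × 10²³ × 7.462 × 10^-23) = 3.588 g/cm³.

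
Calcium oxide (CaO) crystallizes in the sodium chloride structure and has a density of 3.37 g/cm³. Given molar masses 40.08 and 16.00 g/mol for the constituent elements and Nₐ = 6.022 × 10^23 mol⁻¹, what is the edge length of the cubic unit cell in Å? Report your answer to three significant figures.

M(CaO) = 56.08 g/mol; Z = 4 formula units per cell.
a³ = Z·M/(N_A·ρ) = 4 × 56.08 / (6.022 × 10²³ × 3.37) = 1.105 × 10^-22 cm³, so a = 4.799 × 10^-8 cm = 4.80 Å.

4.80 Å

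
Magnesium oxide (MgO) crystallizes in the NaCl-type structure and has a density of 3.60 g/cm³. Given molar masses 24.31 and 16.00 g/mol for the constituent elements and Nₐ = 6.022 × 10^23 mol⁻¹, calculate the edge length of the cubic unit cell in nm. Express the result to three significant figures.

M(MgO) = 40.31 g/mol; Z = 4 formula units per cell.
a³ = Z·M/(N_A·ρ) = 4 × 40.31 / (6.022 × 10²³ × 3.60) = 7.438 × 10^-23 cm³, so a = 4.205 × 10^-8 cm = 0.421 nm.

0.421 nm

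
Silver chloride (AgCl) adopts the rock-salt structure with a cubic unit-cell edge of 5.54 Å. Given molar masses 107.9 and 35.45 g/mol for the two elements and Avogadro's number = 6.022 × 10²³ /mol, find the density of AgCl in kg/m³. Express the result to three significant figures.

The rock-salt structure contains Z = 4 formula units per cell; M(AgCl) = 107.9 + 35.45 = 143.35 g/mol.
a³ = (5.540 × 10^-8 cm)³ = 1.700 × 10^-22 cm³.
ρ = 4 × 143.35 / (6.022 × 10²³ × 1.700 × 10^-22) = 5.600 g/cm³ = 5600 kg/m³.

5600 kg/m³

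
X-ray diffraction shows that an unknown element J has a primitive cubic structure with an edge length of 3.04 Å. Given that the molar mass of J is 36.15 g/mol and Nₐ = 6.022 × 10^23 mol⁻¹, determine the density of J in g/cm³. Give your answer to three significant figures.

2.14 g/cm³

A simple cubic unit cell contains Z = 1 atom.
Cell volume: a³ = (3.04 Å)³ = (3.040 × 10^-8 cm)³ = 2.809 × 10^-23 cm³.
ρ = Z·M/(N_A·a³) = 1 × 36.15 / (6.022 × 10²³ × 2.809 × 10^-23) = 2.137 g/cm³.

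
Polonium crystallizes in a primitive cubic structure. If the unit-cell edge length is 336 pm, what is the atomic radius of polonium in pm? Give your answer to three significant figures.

168 pm

In a simple cubic lattice, atoms touch along the cell edge, so a = 2r.
r = a/2 = 336/2 = 168 pm.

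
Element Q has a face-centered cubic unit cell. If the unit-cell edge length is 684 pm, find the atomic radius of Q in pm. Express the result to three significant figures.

In an FCC lattice, atoms touch along the face diagonal, so √2·a = 4r.
r = √2·a/4 = 1.4142 × 684 / 4 = 242 pm.

242 pm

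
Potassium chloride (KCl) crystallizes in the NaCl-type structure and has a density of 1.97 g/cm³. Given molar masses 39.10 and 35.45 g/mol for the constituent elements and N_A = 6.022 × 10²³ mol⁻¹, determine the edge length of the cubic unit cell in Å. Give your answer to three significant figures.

6.31 Å

M(KCl) = 74.55 g/mol; Z = 4 formula units per cell.
a³ = Z·M/(N_A·ρ) = 4 × 74.55 / (6.022 × 10²³ × 1.97) = 2.514 × 10^-22 cm³, so a = 6.311 × 10^-8 cm = 6.31 Å.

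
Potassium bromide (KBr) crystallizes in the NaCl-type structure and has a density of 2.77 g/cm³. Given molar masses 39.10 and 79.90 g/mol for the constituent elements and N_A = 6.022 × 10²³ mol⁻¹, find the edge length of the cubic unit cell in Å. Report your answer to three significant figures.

6.58 Å

M(KBr) = 119.0 g/mol; Z = 4 formula units per cell.
a³ = Z·M/(N_A·ρ) = 4 × 119.0 / (6.022 × 10²³ × 2.77) = 2.854 × 10^-22 cm³, so a = 6.584 × 10^-8 cm = 6.58 Å.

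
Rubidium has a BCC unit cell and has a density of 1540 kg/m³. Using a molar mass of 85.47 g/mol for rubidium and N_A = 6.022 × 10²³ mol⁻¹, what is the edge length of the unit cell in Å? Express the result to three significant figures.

5.69 Å

With Z = 2 atoms per BCC cell, a³ = Z·M/(N_A·ρ) = 2 × 85.47 / (6.022 × 10²³ × 1.540 g/cm³) = 1.843 × 10^-22 cm³.
a = (1.843 × 10^-22)^(1/3) = 5.691 × 10^-8 cm = 5.69 Å.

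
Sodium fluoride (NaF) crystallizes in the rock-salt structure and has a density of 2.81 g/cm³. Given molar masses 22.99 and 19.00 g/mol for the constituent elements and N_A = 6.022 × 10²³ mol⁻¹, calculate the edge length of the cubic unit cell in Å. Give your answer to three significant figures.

4.63 Å

M(NaF) = 41.99 g/mol; Z = 4 formula units per cell.
a³ = Z·M/(N_A·ρ) = 4 × 41.99 / (6.022 × 10²³ × 2.81) = 9.926 × 10^-23 cm³, so a = 4.630 × 10^-8 cm = 4.63 Å.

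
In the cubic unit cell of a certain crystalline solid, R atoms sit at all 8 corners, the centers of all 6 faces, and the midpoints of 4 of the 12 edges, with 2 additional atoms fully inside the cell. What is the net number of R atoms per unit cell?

Corner atoms are shared by 8 cells (1/8 each), face atoms by 2 (1/2 each), edge atoms by 4 (1/4 each), interior atoms are unshared.
Net atoms = 8 × 1/8 + 6 × 1/2 + 4 × 1/4 + 2 = 1 + 3 + 1 + 2 = 7.

7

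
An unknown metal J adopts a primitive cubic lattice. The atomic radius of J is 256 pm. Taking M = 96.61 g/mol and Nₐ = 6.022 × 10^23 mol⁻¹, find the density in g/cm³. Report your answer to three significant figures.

In a simple cubic lattice, atoms touch along the cell edge, so a = 2r, giving a = 512.0 pm = 5.120 × 10^-8 cm.
With Z = 1, ρ = Z·M/(N_A·a³) = 1 × 96.61 / (6.022 × 10²³ × 1.342 × 10^-22) = 1.195 g/cm³.

1.20 g/cm³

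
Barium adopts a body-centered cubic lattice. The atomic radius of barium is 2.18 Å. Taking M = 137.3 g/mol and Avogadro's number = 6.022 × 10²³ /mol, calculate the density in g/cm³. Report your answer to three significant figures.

3.57 g/cm³

In a BCC lattice, atoms touch along the body diagonal, so √3·a = 4r, giving a = 5.034 Å = 5.034 × 10^-8 cm.
With Z = 2, ρ = Z·M/(N_A·a³) = 2 × 137.3 / (6.022 × 10²³ × 1.276 × 10^-22) = 3.573 g/cm³.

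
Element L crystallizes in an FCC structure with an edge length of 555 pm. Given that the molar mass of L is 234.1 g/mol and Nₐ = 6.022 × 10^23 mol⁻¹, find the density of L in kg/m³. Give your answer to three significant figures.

9100 kg/m³

An FCC unit cell contains Z = 4 atoms.
Cell volume: a³ = (555 pm)³ = (5.550 × 10^-8 cm)³ = 1.710 × 10^-22 cm³.
ρ = Z·M/(N_A·a³) = 4 × 234.1 / (6.022 × 10²³ × 1.710 × 10^-22) = 9.096 g/cm³ = 9100 kg/m³.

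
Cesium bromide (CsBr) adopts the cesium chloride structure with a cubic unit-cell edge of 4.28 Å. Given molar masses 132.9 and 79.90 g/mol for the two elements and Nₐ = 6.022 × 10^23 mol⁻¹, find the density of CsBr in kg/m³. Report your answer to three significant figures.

The cesium chloride structure contains Z = 1 formula unit per cell; M(CsBr) = 132.9 + 79.90 = 212.8 g/mol.
a³ = (4.280 × 10^-8 cm)³ = 7.840 × 10^-23 cm³.
ρ = 1 × 212.8 / (6.022 × 10²³ × 7.840 × 10^-23) = 4.507 g/cm³ = 4510 kg/m³.

4510 kg/m³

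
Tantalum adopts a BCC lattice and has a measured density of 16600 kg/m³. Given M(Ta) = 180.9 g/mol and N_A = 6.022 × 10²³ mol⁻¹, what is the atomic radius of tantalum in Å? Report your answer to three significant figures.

1.43 Å

For a BCC cell (Z = 2), a³ = Z·M/(N_A·ρ) = 2 × 180.9 / (6.022 × 10²³ × 16.60) = 3.619 × 10^-23 cm³, so a = 3.308 × 10^-8 cm = 3.308 Å.
Atoms touch along the body diagonal, so √3·a = 4r, so r = 0.4330 × a = 1.43 Å.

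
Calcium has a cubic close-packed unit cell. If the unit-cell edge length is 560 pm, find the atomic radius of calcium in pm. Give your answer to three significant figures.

In an FCC lattice, atoms touch along the face diagonal, so √2·a = 4r.
r = √2·a/4 = 1.4142 × 560 / 4 = 198 pm.

198 pm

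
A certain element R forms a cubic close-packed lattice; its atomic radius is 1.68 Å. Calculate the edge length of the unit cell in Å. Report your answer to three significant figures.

In an FCC lattice, atoms touch along the face diagonal, so √2·a = 4r.
a = 4r/√2 = 4 × 1.68 / 1.4142 = 4.75 Å.

4.75 Å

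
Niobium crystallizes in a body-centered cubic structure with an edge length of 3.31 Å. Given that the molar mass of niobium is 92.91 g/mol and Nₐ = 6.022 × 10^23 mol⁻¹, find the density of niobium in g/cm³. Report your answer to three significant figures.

8.51 g/cm³

A BCC unit cell contains Z = 2 atoms.
Cell volume: a³ = (3.31 Å)³ = (3.310 × 10^-8 cm)³ = 3.626 × 10^-23 cm³.
ρ = Z·M/(N_A·a³) = 2 × 92.91 / (6.022 × 10²³ × 3.626 × 10^-23) = 8.509 g/cm³.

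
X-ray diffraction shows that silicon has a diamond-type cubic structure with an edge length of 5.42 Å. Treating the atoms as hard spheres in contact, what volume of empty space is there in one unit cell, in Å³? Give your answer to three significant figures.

105 Å³

In a diamond cubic lattice nearest neighbors lie along the body diagonal with √3·a = 8r, so r = 0.2165a = 1.173 Å.
V_cell = a³ = 159.2 Å³; V_atoms = 8 × (4/3)πr³ = 54.15 Å³.
Empty space = 159.2 − 54.15 = 105 Å³.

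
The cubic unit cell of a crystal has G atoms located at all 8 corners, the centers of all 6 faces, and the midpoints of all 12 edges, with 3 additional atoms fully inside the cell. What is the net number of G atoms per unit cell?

10

Corner atoms are shared by 8 cells (1/8 each), face atoms by 2 (1/2 each), edge atoms by 4 (1/4 each), interior atoms are unshared.
Net atoms = 8 × 1/8 + 6 × 1/2 + 12 × 1/4 + 3 = 1 + 3 + 3 + 3 = 10.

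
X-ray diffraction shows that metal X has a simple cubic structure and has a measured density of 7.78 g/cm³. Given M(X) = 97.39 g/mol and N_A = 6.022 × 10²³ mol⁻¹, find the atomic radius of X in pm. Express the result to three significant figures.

For a simple cubic cell (Z = 1), a³ = Z·M/(N_A·ρ) = 1 × 97.39 / (6.022 × 10²³ × 7.780) = 2.079 × 10^-23 cm³, so a = 2.750 × 10^-8 cm = 275.0 pm.
Atoms touch along the cell edge, so a = 2r, so r = 0.5000 × a = 137 pm.

137 pm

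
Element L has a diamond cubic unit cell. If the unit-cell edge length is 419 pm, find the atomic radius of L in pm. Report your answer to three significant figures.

90.7 pm

In a diamond cubic lattice, nearest neighbors lie along the body diagonal with √3·a = 8r.
r = √3·a/8 = 1.7321 × 419 / 8 = 90.7 pm.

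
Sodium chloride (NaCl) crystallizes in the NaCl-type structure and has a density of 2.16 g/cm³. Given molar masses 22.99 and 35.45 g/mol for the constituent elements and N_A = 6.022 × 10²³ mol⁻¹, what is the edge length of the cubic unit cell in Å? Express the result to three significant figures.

5.64 Å

M(NaCl) = 58.44 g/mol; Z = 4 formula units per cell.
a³ = Z·M/(N_A·ρ) = 4 × 58.44 / (6.022 × 10²³ × 2.16) = 1.797 × 10^-22 cm³, so a = 5.643 × 10^-8 cm = 5.64 Å.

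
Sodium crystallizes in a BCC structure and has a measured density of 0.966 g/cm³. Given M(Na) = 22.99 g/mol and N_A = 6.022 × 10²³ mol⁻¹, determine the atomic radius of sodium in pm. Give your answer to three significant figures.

186 pm

For a BCC cell (Z = 2), a³ = Z·M/(N_A·ρ) = 2 × 22.99 / (6.022 × 10²³ × 0.9660) = 7.904 × 10^-23 cm³, so a = 4.292 × 10^-8 cm = 429.2 pm.
Atoms touch along the body diagonal, so √3·a = 4r, so r = 0.4330 × a = 186 pm.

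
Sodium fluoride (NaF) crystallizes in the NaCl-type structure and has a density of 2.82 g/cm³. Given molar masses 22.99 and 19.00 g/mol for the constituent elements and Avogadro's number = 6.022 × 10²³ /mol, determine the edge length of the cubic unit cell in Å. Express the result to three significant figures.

M(NaF) = 41.99 g/mol; Z = 4 formula units per cell.
a³ = Z·M/(N_A·ρ) = 4 × 41.99 / (6.022 × 10²³ × 2.82) = 9.890 × 10^-23 cm³, so a = 4.625 × 10^-8 cm = 4.62 Å.

4.62 Å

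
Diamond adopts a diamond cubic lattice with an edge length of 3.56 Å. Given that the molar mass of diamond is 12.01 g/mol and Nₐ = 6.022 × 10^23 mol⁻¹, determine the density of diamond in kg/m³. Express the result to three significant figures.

A diamond cubic unit cell contains Z = 8 atoms.
Cell volume: a³ = (3.56 Å)³ = (3.560 × 10^-8 cm)³ = 4.512 × 10^-23 cm³.
ρ = Z·M/(N_A·a³) = 8 × 12.01 / (6.022 × 10²³ × 4.512 × 10^-23) = 3.536 g/cm³ = 3540 kg/m³.

3540 kg/m³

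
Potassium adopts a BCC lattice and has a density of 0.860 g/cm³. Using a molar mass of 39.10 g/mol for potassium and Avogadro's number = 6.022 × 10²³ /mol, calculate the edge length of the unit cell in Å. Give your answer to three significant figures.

With Z = 2 atoms per BCC cell, a³ = Z·M/(N_A·ρ) = 2 × 39.10 / (6.022 × 10²³ × 0.8600 g/cm³) = 1.510 × 10^-22 cm³.
a = (1.510 × 10^-22)^(1/3) = 5.325 × 10^-8 cm = 5.33 Å.

5.33 Å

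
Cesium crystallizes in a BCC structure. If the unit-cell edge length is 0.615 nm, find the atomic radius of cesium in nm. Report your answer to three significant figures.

In a BCC lattice, atoms touch along the body diagonal, so √3·a = 4r.
r = √3·a/4 = 1.7321 × 0.615 / 4 = 0.266 nm.

0.266 nm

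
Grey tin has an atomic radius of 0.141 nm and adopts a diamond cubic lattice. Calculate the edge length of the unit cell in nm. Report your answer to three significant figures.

In a diamond cubic lattice, nearest neighbors lie along the body diagonal with √3·a = 8r.
a = 8r/√3 = 8 × 0.141 / 1.7321 = 0.651 nm.

0.651 nm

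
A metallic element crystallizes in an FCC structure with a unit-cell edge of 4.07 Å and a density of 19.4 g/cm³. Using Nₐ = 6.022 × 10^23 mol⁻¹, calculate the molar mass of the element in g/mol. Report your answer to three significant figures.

An FCC cell has Z = 4 atoms; a = 4.070 × 10^-8 cm.
M = ρ·N_A·a³/Z = 19.4 × 6.022 × 10²³ × 6.742 × 10^-23 / 4 = 197 g/mol.

197 g/mol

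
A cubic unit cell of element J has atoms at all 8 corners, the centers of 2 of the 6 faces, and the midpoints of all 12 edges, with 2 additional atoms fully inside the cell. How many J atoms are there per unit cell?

7

Corner atoms are shared by 8 cells (1/8 each), face atoms by 2 (1/2 each), edge atoms by 4 (1/4 each), interior atoms are unshared.
Net atoms = 8 × 1/8 + 2 × 1/2 + 12 × 1/4 + 2 = 1 + 1 + 3 + 2 = 7.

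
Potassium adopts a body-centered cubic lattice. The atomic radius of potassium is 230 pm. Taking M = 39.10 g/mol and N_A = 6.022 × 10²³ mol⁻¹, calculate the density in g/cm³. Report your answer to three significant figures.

In a BCC lattice, atoms touch along the body diagonal, so √3·a = 4r, giving a = 531.2 pm = 5.312 × 10^-8 cm.
With Z = 2, ρ = Z·M/(N_A·a³) = 2 × 39.10 / (6.022 × 10²³ × 1.499 × 10^-22) = 0.8665 g/cm³.

0.867 g/cm³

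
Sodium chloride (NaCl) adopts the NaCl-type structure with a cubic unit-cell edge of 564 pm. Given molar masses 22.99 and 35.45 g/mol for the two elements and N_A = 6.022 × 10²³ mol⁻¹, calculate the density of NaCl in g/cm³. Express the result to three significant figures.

2.16 g/cm³

The NaCl-type structure contains Z = 4 formula units per cell; M(NaCl) = 22.99 + 35.45 = 58.44 g/mol.
a³ = (5.640 × 10^-8 cm)³ = 1.794 × 10^-22 cm³.
ρ = 4 × 58.44 / (6.022 × 10²³ × 1.794 × 10^-22) = 2.164 g/cm³.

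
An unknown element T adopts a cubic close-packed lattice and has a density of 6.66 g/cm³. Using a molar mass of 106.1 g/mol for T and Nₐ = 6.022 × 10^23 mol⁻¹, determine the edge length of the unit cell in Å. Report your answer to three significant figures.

With Z = 4 atoms per FCC cell, a³ = Z·M/(N_A·ρ) = 4 × 106.1 / (6.022 × 10²³ × 6.660 g/cm³) = 1.058 × 10^-22 cm³.
a = (1.058 × 10^-22)^(1/3) = 4.730 × 10^-8 cm = 4.73 Å.

4.73 Å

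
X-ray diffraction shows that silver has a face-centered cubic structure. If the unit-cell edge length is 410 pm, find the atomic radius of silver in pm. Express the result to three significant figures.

145 pm

In an FCC lattice, atoms touch along the face diagonal, so √2·a = 4r.
r = √2·a/4 = 1.4142 × 410 / 4 = 145 pm.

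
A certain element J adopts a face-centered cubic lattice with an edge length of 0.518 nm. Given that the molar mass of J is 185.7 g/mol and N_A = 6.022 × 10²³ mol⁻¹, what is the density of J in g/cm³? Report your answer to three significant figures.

An FCC unit cell contains Z = 4 atoms.
Cell volume: a³ = (0.518 nm)³ = (5.180 × 10^-8 cm)³ = 1.390 × 10^-22 cm³.
ρ = Z·M/(N_A·a³) = 4 × 185.7 / (6.022 × 10²³ × 1.390 × 10^-22) = 8.874 g/cm³.

8.87 g/cm³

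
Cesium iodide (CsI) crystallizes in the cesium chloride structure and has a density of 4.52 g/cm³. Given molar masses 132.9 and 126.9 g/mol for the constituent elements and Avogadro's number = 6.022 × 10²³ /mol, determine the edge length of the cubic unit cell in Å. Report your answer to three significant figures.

M(CsI) = 259.8 g/mol; Z = 1 formula unit per cell.
a³ = Z·M/(N_A·ρ) = 1 × 259.8 / (6.022 × 10²³ × 4.52) = 9.545 × 10^-23 cm³, so a = 4.570 × 10^-8 cm = 4.57 Å.

4.57 Å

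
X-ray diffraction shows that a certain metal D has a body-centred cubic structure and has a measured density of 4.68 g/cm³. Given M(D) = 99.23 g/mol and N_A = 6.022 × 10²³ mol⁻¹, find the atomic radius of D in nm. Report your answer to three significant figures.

For a BCC cell (Z = 2), a³ = Z·M/(N_A·ρ) = 2 × 99.23 / (6.022 × 10²³ × 4.680) = 7.042 × 10^-23 cm³, so a = 4.129 × 10^-8 cm = 0.4129 nm.
Atoms touch along the body diagonal, so √3·a = 4r, so r = 0.4330 × a = 0.179 nm.

0.179 nm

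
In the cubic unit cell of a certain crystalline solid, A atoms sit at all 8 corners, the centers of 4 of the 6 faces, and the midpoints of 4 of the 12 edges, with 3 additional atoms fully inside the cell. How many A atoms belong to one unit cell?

Corner atoms are shared by 8 cells (1/8 each), face atoms by 2 (1/2 each), edge atoms by 4 (1/4 each), interior atoms are unshared.
Net atoms = 8 × 1/8 + 4 × 1/2 + 4 × 1/4 + 3 = 1 + 2 + 1 + 3 = 7.

7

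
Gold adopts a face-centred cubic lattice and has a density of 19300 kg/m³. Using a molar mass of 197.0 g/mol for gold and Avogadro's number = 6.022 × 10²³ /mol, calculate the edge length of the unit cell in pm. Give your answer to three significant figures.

With Z = 4 atoms per FCC cell, a³ = Z·M/(N_A·ρ) = 4 × 197.0 / (6.022 × 10²³ × 19.30 g/cm³) = 6.780 × 10^-23 cm³.
a = (6.780 × 10^-23)^(1/3) = 4.078 × 10^-8 cm = 408 pm.

408 pm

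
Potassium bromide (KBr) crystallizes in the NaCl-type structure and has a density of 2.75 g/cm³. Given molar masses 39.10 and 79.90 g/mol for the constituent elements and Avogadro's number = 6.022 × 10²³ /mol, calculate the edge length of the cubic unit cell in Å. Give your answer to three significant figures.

6.60 Å

M(KBr) = 119.0 g/mol; Z = 4 formula units per cell.
a³ = Z·M/(N_A·ρ) = 4 × 119.0 / (6.022 × 10²³ × 2.75) = 2.874 × 10^-22 cm³, so a = 6.600 × 10^-8 cm = 6.60 Å.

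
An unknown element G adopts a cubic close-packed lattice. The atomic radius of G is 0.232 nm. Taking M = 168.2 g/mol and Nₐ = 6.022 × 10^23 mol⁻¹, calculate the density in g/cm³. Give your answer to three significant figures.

3.95 g/cm³

In an FCC lattice, atoms touch along the face diagonal, so √2·a = 4r, giving a = 0.6562 nm = 6.562 × 10^-8 cm.
With Z = 4, ρ = Z·M/(N_A·a³) = 4 × 168.2 / (6.022 × 10²³ × 2.826 × 10^-22) = 3.954 g/cm³.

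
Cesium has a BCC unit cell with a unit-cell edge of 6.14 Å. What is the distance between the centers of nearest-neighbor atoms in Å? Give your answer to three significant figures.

In a BCC structure, atoms touch along the body diagonal, so √3·a = 4r; the nearest-neighbor distance equals 2r = 0.8660·a.
d = 0.8660 × 6.14 = 5.32 Å.

5.32 Å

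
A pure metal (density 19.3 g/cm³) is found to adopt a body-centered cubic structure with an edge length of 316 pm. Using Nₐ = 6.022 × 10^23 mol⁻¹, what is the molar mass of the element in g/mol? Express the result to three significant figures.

183 g/mol

A BCC cell has Z = 2 atoms; a = 3.160 × 10^-8 cm.
M = ρ·N_A·a³/Z = 19.3 × 6.022 × 10²³ × 3.155 × 10^-23 / 2 = 183 g/mol.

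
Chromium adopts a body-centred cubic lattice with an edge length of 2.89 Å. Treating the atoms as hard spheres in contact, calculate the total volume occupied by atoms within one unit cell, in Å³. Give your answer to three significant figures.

16.4 Å³

In a BCC lattice atoms touch along the body diagonal, so √3·a = 4r, so r = 0.4330a = 1.251 Å.
V_atoms = Z × (4/3)πr³ = 2 × (4/3)π × (1.251)³ = 16.4 Å³.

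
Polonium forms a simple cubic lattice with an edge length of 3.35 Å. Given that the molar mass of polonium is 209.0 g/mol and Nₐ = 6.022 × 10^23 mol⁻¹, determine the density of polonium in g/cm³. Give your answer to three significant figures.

A simple cubic unit cell contains Z = 1 atom.
Cell volume: a³ = (3.35 Å)³ = (3.350 × 10^-8 cm)³ = 3.760 × 10^-23 cm³.
ρ = Z·M/(N_A·a³) = 1 × 209.0 / (6.022 × 10²³ × 3.760 × 10^-23) = 9.231 g/cm³.

9.23 g/cm³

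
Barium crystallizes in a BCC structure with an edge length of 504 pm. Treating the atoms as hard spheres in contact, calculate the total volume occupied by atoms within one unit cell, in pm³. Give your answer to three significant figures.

In a BCC lattice atoms touch along the body diagonal, so √3·a = 4r, so r = 0.4330a = 218.2 pm.
V_atoms = Z × (4/3)πr³ = 2 × (4/3)π × (218.2)³ = 8.71 × 10^7 pm³.

8.71 × 10^7 pm³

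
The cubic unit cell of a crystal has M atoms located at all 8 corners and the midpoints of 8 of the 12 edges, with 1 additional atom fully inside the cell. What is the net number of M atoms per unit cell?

Corner atoms are shared by 8 cells (1/8 each), edge atoms by 4 (1/4 each), interior atoms are unshared.
Net atoms = 8 × 1/8 + 8 × 1/4 + 1 = 1 + 2 + 1 = 4.

4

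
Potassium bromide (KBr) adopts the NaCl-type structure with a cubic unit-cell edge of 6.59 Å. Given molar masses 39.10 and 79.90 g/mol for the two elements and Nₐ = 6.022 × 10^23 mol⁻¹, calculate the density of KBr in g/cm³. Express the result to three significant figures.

2.76 g/cm³

The NaCl-type structure contains Z = 4 formula units per cell; M(KBr) = 39.10 + 79.90 = 119.0 g/mol.
a³ = (6.590 × 10^-8 cm)³ = 2.862 × 10^-22 cm³.
ρ = 4 × 119.0 / (6.022 × 10²³ × 2.862 × 10^-22) = 2.762 g/cm³.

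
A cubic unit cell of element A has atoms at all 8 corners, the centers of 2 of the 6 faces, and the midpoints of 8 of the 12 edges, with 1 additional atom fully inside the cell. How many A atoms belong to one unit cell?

5

Corner atoms are shared by 8 cells (1/8 each), face atoms by 2 (1/2 each), edge atoms by 4 (1/4 each), interior atoms are unshared.
Net atoms = 8 × 1/8 + 2 × 1/2 + 8 × 1/4 + 1 = 1 + 1 + 2 + 1 = 5.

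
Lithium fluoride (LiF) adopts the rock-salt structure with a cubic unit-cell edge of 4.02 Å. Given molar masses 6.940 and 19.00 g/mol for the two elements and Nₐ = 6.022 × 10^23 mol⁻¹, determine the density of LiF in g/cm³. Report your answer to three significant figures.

2.65 g/cm³

The rock-salt structure contains Z = 4 formula units per cell; M(LiF) = 6.940 + 19.00 = 25.94 g/mol.
a³ = (4.020 × 10^-8 cm)³ = 6.496 × 10^-23 cm³.
ρ = 4 × 25.94 / (6.022 × 10²³ × 6.496 × 10^-23) = 2.652 g/cm³.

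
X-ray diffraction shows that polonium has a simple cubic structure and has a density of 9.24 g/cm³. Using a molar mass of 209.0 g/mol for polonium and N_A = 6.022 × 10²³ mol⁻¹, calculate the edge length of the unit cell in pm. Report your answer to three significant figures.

335 pm

With Z = 1 atom per simple cubic cell, a³ = Z·M/(N_A·ρ) = 1 × 209.0 / (6.022 × 10²³ × 9.240 g/cm³) = 3.756 × 10^-23 cm³.
a = (3.756 × 10^-23)^(1/3) = 3.349 × 10^-8 cm = 335 pm.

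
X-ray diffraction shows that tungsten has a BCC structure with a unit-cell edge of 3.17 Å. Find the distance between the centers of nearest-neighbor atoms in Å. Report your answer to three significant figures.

In a BCC structure, atoms touch along the body diagonal, so √3·a = 4r; the nearest-neighbor distance equals 2r = 0.8660·a.
d = 0.8660 × 3.17 = 2.75 Å.

2.75 Å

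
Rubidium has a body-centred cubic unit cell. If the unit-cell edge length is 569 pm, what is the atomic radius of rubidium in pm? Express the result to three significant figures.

In a BCC lattice, atoms touch along the body diagonal, so √3·a = 4r.
r = √3·a/4 = 1.7321 × 569 / 4 = 246 pm.

246 pm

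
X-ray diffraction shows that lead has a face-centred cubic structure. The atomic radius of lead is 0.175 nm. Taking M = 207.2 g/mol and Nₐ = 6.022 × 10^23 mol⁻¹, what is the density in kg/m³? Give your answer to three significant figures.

11300 kg/m³

In an FCC lattice, atoms touch along the face diagonal, so √2·a = 4r, giving a = 0.4950 nm = 4.950 × 10^-8 cm.
With Z = 4, ρ = Z·M/(N_A·a³) = 4 × 207.2 / (6.022 × 10²³ × 1.213 × 10^-22) = 11.35 g/cm³ = 11300 kg/m³.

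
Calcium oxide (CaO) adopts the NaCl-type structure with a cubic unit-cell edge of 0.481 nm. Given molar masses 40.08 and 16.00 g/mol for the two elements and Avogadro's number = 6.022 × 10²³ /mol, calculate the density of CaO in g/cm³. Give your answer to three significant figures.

The NaCl-type structure contains Z = 4 formula units per cell; M(CaO) = 40.08 + 16.00 = 56.08 g/mol.
a³ = (4.810 × 10^-8 cm)³ = 1.113 × 10^-22 cm³.
ρ = 4 × 56.08 / (6.022 × 10²³ × 1.113 × 10^-22) = 3.347 g/cm³.

3.35 g/cm³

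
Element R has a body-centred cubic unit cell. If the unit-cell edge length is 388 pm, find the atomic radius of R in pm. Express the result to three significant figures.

168 pm

In a BCC lattice, atoms touch along the body diagonal, so √3·a = 4r.
r = √3·a/4 = 1.7321 × 388 / 4 = 168 pm.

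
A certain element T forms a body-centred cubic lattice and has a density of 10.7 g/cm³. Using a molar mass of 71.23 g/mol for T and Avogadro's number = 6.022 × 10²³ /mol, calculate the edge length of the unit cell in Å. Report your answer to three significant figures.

2.81 Å

With Z = 2 atoms per BCC cell, a³ = Z·M/(N_A·ρ) = 2 × 71.23 / (6.022 × 10²³ × 10.70 g/cm³) = 2.211 × 10^-23 cm³.
a = (2.211 × 10^-23)^(1/3) = 2.807 × 10^-8 cm = 2.81 Å.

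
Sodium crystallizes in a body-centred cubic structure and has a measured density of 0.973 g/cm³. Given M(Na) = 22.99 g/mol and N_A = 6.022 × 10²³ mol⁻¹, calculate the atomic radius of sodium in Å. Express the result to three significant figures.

For a BCC cell (Z = 2), a³ = Z·M/(N_A·ρ) = 2 × 22.99 / (6.022 × 10²³ × 0.9730) = 7.847 × 10^-23 cm³, so a = 4.281 × 10^-8 cm = 4.281 Å.
Atoms touch along the body diagonal, so √3·a = 4r, so r = 0.4330 × a = 1.85 Å.

1.85 Å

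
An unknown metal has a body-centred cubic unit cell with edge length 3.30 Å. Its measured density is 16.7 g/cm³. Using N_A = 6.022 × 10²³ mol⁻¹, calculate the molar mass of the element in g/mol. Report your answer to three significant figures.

181 g/mol

A BCC cell has Z = 2 atoms; a = 3.300 × 10^-8 cm.
M = ρ·N_A·a³/Z = 16.7 × 6.022 × 10²³ × 3.594 × 10^-23 / 2 = 181 g/mol.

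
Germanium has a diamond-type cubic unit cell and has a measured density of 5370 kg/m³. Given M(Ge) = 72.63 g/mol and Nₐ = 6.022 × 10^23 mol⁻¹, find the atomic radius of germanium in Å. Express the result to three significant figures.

1.22 Å

For a diamond cubic cell (Z = 8), a³ = Z·M/(N_A·ρ) = 8 × 72.63 / (6.022 × 10²³ × 5.370) = 1.797 × 10^-22 cm³, so a = 5.643 × 10^-8 cm = 5.643 Å.
Nearest neighbors lie along the body diagonal with √3·a = 8r, so r = 0.2165 × a = 1.22 Å.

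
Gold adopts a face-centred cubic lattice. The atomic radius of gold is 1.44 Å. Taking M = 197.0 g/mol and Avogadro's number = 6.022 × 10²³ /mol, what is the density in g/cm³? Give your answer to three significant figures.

19.4 g/cm³

In an FCC lattice, atoms touch along the face diagonal, so √2·a = 4r, giving a = 4.073 Å = 4.073 × 10^-8 cm.
With Z = 4, ρ = Z·M/(N_A·a³) = 4 × 197.0 / (6.022 × 10²³ × 6.757 × 10^-23) = 19.37 g/cm³.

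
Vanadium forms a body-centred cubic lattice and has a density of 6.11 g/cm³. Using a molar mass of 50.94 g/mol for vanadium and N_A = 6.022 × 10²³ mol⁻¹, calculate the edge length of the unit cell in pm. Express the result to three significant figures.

With Z = 2 atoms per BCC cell, a³ = Z·M/(N_A·ρ) = 2 × 50.94 / (6.022 × 10²³ × 6.110 g/cm³) = 2.769 × 10^-23 cm³.
a = (2.769 × 10^-23)^(1/3) = 3.025 × 10^-8 cm = 303 pm.

303 pm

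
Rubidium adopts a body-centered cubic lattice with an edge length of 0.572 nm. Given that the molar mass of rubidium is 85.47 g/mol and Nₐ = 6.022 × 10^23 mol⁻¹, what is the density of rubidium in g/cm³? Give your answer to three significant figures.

A BCC unit cell contains Z = 2 atoms.
Cell volume: a³ = (0.572 nm)³ = (5.720 × 10^-8 cm)³ = 1.871 × 10^-22 cm³.
ρ = Z·M/(N_A·a³) = 2 × 85.47 / (6.022 × 10²³ × 1.871 × 10^-22) = 1.517 g/cm³.

1.52 g/cm³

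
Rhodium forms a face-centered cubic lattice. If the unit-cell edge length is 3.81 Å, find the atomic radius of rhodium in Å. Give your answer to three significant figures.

In an FCC lattice, atoms touch along the face diagonal, so √2·a = 4r.
r = √2·a/4 = 1.4142 × 3.81 / 4 = 1.35 Å.

1.35 Å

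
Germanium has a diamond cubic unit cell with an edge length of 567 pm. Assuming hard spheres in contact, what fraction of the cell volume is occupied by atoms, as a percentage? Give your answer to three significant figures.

In a diamond cubic lattice nearest neighbors lie along the body diagonal with √3·a = 8r, so r = 0.2165a = 122.8 pm.
Packing fraction = Z·(4/3)πr³ / a³ = 8 × (4/3)π × (122.8)³ / (567)³ = 0.3401 = 34.0%.

34.0%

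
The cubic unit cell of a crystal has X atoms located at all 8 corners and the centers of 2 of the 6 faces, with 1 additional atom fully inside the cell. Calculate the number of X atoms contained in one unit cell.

3

Corner atoms are shared by 8 cells (1/8 each), face atoms by 2 (1/2 each), interior atoms are unshared.
Net atoms = 8 × 1/8 + 2 × 1/2 + 1 = 1 + 1 + 1 = 3.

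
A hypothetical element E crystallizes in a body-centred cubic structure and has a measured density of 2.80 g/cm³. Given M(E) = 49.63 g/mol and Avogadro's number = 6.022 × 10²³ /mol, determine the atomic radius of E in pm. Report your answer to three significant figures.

168 pm

For a BCC cell (Z = 2), a³ = Z·M/(N_A·ρ) = 2 × 49.63 / (6.022 × 10²³ × 2.800) = 5.887 × 10^-23 cm³, so a = 3.890 × 10^-8 cm = 389.0 pm.
Atoms touch along the body diagonal, so √3·a = 4r, so r = 0.4330 × a = 168 pm.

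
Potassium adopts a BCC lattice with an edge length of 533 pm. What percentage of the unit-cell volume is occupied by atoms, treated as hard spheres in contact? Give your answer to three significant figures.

In a BCC lattice atoms touch along the body diagonal, so √3·a = 4r, so r = 0.4330a = 230.8 pm.
Packing fraction = Z·(4/3)πr³ / a³ = 2 × (4/3)π × (230.8)³ / (533)³ = 0.6802 = 68.0%.

68.0%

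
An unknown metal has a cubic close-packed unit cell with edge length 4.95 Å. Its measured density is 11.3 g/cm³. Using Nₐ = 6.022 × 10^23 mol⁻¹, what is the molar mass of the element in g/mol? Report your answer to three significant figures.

206 g/mol

An FCC cell has Z = 4 atoms; a = 4.950 × 10^-8 cm.
M = ρ·N_A·a³/Z = 11.3 × 6.022 × 10²³ × 1.213 × 10^-22 / 4 = 206 g/mol.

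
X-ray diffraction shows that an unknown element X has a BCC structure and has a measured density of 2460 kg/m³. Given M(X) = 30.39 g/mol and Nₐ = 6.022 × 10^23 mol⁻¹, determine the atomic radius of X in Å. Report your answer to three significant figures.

1.49 Å

For a BCC cell (Z = 2), a³ = Z·M/(N_A·ρ) = 2 × 30.39 / (6.022 × 10²³ × 2.460) = 4.103 × 10^-23 cm³, so a = 3.449 × 10^-8 cm = 3.449 Å.
Atoms touch along the body diagonal, so √3·a = 4r, so r = 0.4330 × a = 1.49 Å.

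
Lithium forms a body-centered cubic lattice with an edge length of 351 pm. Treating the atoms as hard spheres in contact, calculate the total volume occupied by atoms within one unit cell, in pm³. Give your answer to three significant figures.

In a BCC lattice atoms touch along the body diagonal, so √3·a = 4r, so r = 0.4330a = 152.0 pm.
V_atoms = Z × (4/3)πr³ = 2 × (4/3)π × (152.0)³ = 2.94 × 10^7 pm³.

2.94 × 10^7 pm³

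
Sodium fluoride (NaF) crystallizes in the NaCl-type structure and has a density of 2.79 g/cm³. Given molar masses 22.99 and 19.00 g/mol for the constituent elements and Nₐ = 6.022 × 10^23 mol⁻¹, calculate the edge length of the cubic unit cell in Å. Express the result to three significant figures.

4.64 Å

M(NaF) = 41.99 g/mol; Z = 4 formula units per cell.
a³ = Z·M/(N_A·ρ) = 4 × 41.99 / (6.022 × 10²³ × 2.79) = 9.997 × 10^-23 cm³, so a = 4.641 × 10^-8 cm = 4.64 Å.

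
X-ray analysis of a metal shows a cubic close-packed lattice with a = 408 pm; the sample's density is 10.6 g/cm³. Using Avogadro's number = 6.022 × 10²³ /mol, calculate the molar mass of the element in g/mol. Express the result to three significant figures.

An FCC cell has Z = 4 atoms; a = 4.080 × 10^-8 cm.
M = ρ·N_A·a³/Z = 10.6 × 6.022 × 10²³ × 6.792 × 10^-23 / 4 = 108 g/mol.

108 g/mol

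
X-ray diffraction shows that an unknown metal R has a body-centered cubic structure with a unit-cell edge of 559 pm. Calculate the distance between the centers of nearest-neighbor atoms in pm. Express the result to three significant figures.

484 pm

In a BCC structure, atoms touch along the body diagonal, so √3·a = 4r; the nearest-neighbor distance equals 2r = 0.8660·a.
d = 0.8660 × 559 = 484 pm.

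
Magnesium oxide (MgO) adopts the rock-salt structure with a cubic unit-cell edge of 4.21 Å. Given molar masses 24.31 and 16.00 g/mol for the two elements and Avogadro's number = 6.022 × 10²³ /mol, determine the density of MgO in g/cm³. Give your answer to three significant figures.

The rock-salt structure contains Z = 4 formula units per cell; M(MgO) = 24.31 + 16.00 = 40.31 g/mol.
a³ = (4.210 × 10^-8 cm)³ = 7.462 × 10^-23 cm³.
ρ = 4 × 40.31 / (6.022 × 10²³ × 7.462 × 10^-23) = 3.588 g/cm³.

3.59 g/cm³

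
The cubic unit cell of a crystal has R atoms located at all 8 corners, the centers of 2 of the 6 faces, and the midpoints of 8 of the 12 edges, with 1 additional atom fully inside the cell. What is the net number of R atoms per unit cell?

Corner atoms are shared by 8 cells (1/8 each), face atoms by 2 (1/2 each), edge atoms by 4 (1/4 each), interior atoms are unshared.
Net atoms = 8 × 1/8 + 2 × 1/2 + 8 × 1/4 + 1 = 1 + 1 + 2 + 1 = 5.

5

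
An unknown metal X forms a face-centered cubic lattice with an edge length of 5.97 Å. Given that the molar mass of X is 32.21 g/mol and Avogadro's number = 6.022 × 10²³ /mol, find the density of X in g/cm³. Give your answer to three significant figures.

An FCC unit cell contains Z = 4 atoms.
Cell volume: a³ = (5.97 Å)³ = (5.970 × 10^-8 cm)³ = 2.128 × 10^-22 cm³.
ρ = Z·M/(N_A·a³) = 4 × 32.21 / (6.022 × 10²³ × 2.128 × 10^-22) = 1.006 g/cm³.

1.01 g/cm³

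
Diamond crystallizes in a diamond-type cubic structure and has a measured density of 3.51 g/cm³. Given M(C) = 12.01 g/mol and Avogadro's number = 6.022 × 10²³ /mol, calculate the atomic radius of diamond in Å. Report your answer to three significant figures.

For a diamond cubic cell (Z = 8), a³ = Z·M/(N_A·ρ) = 8 × 12.01 / (6.022 × 10²³ × 3.510) = 4.546 × 10^-23 cm³, so a = 3.569 × 10^-8 cm = 3.569 Å.
Nearest neighbors lie along the body diagonal with √3·a = 8r, so r = 0.2165 × a = 0.773 Å.

0.773 Å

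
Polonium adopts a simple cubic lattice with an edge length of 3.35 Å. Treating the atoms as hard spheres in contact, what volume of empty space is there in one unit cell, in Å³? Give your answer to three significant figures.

17.9 Å³

In a simple cubic lattice atoms touch along the cell edge, so a = 2r, so r = 0.5000a = 1.675 Å.
V_cell = a³ = 37.60 Å³; V_atoms = 1 × (4/3)πr³ = 19.68 Å³.
Empty space = 37.60 − 19.68 = 17.9 Å³.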